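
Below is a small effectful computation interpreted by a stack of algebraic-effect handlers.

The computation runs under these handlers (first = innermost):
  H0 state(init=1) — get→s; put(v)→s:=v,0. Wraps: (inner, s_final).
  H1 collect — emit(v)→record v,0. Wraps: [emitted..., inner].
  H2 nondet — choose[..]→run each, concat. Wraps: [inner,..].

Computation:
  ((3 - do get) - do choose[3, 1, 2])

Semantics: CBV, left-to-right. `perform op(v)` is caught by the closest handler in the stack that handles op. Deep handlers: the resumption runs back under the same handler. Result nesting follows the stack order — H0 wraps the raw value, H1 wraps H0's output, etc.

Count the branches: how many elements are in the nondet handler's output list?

Evaluation trace:
get @ H0 ⇒ 1
choose[3, 1, 2] @ H2
  branch[0] choose=3:
    H0 returns (-1, 1)
    H1 returns [(-1, 1)]
    H2 returns [[(-1, 1)]]
  branch[1] choose=1:
    H0 returns (1, 1)
    H1 returns [(1, 1)]
    H2 returns [[(1, 1)]]
  branch[2] choose=2:
    H0 returns (0, 1)
    H1 returns [(0, 1)]
    H2 returns [[(0, 1)]]
= [[(-1, 1)], [(1, 1)], [(0, 1)]]

Answer: 3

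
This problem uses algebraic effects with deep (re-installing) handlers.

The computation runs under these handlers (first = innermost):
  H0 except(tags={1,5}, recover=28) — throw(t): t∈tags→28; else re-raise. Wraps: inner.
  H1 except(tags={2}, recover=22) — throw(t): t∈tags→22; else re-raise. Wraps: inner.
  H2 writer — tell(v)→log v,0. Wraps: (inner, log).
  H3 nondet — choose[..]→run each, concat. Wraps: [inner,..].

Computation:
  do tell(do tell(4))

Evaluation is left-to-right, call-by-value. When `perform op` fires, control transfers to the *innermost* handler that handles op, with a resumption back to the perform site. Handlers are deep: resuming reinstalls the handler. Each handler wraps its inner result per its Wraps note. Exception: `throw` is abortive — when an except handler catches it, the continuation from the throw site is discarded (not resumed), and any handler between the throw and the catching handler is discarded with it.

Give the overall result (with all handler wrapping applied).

Working:
tell(4) @ H2 ⇒ log+=4
tell(0) @ H2 ⇒ log+=0
H0 returns 0
H1 returns 0
H2 returns (0, (4, 0))
H3 returns [(0, (4, 0))]
= [(0, (4, 0))]

Answer: [(0, (4, 0))]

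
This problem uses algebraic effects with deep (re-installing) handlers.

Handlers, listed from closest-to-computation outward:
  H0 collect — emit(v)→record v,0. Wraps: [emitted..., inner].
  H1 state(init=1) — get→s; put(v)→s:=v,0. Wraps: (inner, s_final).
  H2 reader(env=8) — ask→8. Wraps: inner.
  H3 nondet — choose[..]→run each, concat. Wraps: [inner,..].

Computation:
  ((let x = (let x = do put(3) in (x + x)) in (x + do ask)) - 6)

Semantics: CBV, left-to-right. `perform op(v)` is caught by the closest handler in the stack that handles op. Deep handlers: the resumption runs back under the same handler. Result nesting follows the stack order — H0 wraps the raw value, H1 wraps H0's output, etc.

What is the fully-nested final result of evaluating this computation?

Answer: [([2], 3)]

Step-by-step:
put(3) @ H1 ⇒ s:=3
ask @ H2 ⇒ 8
H0 returns [2]
H1 returns ([2], 3)
H2 returns ([2], 3)
H3 returns [([2], 3)]
= [([2], 3)]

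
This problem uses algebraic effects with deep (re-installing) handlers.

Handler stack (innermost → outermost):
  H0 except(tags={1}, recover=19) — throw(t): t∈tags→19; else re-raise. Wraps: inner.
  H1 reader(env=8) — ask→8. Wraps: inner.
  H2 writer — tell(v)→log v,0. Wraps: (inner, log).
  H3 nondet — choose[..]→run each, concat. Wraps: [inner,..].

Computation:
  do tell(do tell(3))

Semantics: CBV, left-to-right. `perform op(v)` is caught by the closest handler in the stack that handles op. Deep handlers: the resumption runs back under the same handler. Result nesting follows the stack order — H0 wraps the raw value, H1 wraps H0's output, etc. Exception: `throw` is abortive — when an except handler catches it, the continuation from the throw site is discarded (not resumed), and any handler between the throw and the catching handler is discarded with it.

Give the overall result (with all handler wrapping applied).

Evaluation trace:
tell(3) @ H2 ⇒ log+=3
tell(0) @ H2 ⇒ log+=0
H0 returns 0
H1 returns 0
H2 returns (0, (3, 0))
H3 returns [(0, (3, 0))]
= [(0, (3, 0))]

Answer: [(0, (3, 0))]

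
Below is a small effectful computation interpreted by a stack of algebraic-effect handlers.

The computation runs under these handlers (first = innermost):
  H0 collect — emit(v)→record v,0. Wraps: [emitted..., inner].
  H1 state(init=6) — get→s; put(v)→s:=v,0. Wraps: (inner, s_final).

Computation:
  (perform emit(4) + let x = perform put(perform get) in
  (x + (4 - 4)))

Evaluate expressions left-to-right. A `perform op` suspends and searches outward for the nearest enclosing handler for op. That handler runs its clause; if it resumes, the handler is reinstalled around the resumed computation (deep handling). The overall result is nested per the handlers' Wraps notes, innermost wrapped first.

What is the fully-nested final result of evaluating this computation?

Answer: ([4, 0], 6)

Working:
emit(4) @ H0 ⇒ out+=4
get @ H1 ⇒ 6
put(6) @ H1 ⇒ s:=6
H0 returns [4, 0]
H1 returns ([4, 0], 6)
= ([4, 0], 6)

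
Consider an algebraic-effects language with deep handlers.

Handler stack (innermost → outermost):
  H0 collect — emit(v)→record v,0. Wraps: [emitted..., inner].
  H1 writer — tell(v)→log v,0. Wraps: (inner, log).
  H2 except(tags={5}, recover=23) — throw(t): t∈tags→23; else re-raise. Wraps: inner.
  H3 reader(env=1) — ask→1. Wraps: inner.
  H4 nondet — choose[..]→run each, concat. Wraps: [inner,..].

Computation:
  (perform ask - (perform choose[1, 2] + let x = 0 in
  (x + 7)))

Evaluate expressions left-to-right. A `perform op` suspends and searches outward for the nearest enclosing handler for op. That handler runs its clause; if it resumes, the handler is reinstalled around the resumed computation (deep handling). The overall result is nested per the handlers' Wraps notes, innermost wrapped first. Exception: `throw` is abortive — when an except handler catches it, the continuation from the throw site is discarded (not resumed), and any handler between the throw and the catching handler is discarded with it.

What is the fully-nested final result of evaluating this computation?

Answer: [([-7], ()), ([-8], ())]

Working:
ask @ H3 ⇒ 1
choose[1, 2] @ H4
  branch[0] choose=1:
    H0 returns [-7]
    H1 returns ([-7], ())
    H2 returns ([-7], ())
    H3 returns ([-7], ())
    H4 returns [([-7], ())]
  branch[1] choose=2:
    H0 returns [-8]
    H1 returns ([-8], ())
    H2 returns ([-8], ())
    H3 returns ([-8], ())
    H4 returns [([-8], ())]
= [([-7], ()), ([-8], ())]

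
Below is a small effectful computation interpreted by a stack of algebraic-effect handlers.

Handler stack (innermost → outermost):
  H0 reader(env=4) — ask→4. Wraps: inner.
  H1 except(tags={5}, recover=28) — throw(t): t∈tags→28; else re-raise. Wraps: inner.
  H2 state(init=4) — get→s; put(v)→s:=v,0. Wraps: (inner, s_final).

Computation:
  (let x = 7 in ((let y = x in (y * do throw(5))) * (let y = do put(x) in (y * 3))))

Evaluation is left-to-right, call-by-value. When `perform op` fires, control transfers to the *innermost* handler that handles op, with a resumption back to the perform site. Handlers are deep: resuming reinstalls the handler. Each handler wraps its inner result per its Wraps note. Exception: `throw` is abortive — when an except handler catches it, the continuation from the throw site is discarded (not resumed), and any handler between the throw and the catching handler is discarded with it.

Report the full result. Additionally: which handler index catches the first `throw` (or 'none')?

Step-by-step:
throw(5) @ H1 caught ⇒ 28
H2 returns (28, 4)
= (28, 4)

Answer: (28, 4) ; first throw caught by: H1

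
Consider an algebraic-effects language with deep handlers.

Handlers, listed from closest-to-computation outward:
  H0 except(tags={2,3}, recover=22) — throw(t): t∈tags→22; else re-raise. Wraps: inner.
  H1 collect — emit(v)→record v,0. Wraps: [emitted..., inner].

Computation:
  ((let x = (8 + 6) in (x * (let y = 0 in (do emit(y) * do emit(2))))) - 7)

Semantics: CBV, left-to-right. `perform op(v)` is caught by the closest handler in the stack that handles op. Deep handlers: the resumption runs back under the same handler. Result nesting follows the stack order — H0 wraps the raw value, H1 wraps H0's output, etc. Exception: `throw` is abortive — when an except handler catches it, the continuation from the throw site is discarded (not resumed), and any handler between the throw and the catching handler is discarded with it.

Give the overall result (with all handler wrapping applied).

Evaluation trace:
emit(0) @ H1 ⇒ out+=0
emit(2) @ H1 ⇒ out+=2
H0 returns -7
H1 returns [0, 2, -7]
= [0, 2, -7]

Answer: [0, 2, -7]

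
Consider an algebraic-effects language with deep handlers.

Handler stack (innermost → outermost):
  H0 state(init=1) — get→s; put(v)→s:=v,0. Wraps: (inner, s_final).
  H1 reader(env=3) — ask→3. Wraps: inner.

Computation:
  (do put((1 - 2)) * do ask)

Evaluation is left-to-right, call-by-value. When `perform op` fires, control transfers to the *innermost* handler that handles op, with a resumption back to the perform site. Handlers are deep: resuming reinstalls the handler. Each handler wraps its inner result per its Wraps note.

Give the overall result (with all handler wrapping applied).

Evaluation trace:
put(-1) @ H0 ⇒ s:=-1
ask @ H1 ⇒ 3
H0 returns (0, -1)
H1 returns (0, -1)
= (0, -1)

Answer: (0, -1)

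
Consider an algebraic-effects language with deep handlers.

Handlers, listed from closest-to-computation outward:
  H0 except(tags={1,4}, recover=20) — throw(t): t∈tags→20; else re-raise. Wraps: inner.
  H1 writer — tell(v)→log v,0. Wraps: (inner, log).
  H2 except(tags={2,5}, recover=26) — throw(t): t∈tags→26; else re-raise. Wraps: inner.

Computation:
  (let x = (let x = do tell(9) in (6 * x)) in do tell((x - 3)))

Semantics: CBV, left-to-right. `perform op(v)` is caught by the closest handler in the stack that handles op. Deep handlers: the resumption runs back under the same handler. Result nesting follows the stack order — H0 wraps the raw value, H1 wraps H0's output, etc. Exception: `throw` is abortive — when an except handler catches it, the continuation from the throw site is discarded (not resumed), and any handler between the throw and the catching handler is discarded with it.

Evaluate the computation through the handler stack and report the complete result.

Answer: (0, (9, -3))

Step-by-step:
tell(9) @ H1 ⇒ log+=9
tell(-3) @ H1 ⇒ log+=-3
H0 returns 0
H1 returns (0, (9, -3))
H2 returns (0, (9, -3))
= (0, (9, -3))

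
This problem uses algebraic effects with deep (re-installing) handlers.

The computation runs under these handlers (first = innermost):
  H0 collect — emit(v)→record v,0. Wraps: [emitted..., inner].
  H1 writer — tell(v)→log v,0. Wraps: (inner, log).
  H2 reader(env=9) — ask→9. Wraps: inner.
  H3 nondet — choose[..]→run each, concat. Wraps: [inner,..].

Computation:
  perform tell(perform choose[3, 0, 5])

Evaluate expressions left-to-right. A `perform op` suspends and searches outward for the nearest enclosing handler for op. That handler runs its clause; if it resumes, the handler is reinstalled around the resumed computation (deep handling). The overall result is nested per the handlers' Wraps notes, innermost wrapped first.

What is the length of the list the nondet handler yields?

Answer: 3

Working:
choose[3, 0, 5] @ H3
  branch[0] choose=3:
    tell(3) @ H1 ⇒ log+=3
    H0 returns [0]
    H1 returns ([0], (3))
    H2 returns ([0], (3))
    H3 returns [([0], (3))]
  branch[1] choose=0:
    tell(0) @ H1 ⇒ log+=0
    H0 returns [0]
    H1 returns ([0], (0))
    H2 returns ([0], (0))
    H3 returns [([0], (0))]
  branch[2] choose=5:
    tell(5) @ H1 ⇒ log+=5
    H0 returns [0]
    H1 returns ([0], (5))
    H2 returns ([0], (5))
    H3 returns [([0], (5))]
= [([0], (3)), ([0], (0)), ([0], (5))]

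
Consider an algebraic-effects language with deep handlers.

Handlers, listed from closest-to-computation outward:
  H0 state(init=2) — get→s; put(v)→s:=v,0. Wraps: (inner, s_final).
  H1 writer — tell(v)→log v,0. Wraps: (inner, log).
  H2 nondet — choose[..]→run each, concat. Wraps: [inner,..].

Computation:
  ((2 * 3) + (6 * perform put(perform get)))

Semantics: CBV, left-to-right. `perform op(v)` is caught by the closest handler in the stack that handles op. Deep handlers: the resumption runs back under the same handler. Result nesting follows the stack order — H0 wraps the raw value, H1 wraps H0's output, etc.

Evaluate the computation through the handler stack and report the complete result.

Answer: [((6, 2), ())]

Evaluation trace:
get @ H0 ⇒ 2
put(2) @ H0 ⇒ s:=2
H0 returns (6, 2)
H1 returns ((6, 2), ())
H2 returns [((6, 2), ())]
= [((6, 2), ())]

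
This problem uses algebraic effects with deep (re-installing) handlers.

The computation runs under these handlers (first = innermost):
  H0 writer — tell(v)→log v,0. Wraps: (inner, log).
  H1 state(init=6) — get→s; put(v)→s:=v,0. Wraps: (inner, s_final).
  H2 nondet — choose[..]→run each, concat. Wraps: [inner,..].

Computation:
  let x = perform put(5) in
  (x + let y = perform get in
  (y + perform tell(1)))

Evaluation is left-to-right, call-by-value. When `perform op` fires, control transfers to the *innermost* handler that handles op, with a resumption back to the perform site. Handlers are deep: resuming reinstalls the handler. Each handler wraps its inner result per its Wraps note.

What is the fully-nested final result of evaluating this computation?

Working:
put(5) @ H1 ⇒ s:=5
get @ H1 ⇒ 5
tell(1) @ H0 ⇒ log+=1
H0 returns (5, (1))
H1 returns ((5, (1)), 5)
H2 returns [((5, (1)), 5)]
= [((5, (1)), 5)]

Answer: [((5, (1)), 5)]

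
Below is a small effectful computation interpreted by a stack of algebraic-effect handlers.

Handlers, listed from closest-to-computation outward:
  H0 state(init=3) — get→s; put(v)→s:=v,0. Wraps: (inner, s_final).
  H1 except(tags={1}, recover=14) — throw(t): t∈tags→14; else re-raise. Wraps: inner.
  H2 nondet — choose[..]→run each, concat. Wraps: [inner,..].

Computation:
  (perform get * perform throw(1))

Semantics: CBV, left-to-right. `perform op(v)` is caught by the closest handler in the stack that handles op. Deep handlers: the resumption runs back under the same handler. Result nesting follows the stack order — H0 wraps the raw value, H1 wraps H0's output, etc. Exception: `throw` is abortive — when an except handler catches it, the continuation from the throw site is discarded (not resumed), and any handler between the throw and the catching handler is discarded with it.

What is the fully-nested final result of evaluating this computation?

Answer: [14]

Step-by-step:
get @ H0 ⇒ 3
throw(1) @ H1 caught ⇒ 14
H2 returns [14]
= [14]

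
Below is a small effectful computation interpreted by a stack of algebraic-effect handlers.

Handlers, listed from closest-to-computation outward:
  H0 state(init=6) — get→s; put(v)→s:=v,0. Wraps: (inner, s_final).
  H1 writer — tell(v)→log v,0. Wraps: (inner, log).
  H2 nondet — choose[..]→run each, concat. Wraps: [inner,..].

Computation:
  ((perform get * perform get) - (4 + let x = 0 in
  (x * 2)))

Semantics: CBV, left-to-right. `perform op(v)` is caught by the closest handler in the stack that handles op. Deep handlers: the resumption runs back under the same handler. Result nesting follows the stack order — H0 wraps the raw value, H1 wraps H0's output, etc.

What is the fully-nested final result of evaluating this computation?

Answer: [((32, 6), ())]

Step-by-step:
get @ H0 ⇒ 6
get @ H0 ⇒ 6
H0 returns (32, 6)
H1 returns ((32, 6), ())
H2 returns [((32, 6), ())]
= [((32, 6), ())]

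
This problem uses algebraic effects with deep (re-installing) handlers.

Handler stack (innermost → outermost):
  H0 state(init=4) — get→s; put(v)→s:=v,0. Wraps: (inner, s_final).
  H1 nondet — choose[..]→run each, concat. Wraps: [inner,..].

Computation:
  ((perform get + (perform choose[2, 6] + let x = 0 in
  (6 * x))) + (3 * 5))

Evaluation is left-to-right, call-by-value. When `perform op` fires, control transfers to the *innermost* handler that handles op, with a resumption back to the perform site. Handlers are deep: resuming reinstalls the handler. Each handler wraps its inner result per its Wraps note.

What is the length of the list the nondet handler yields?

Evaluation trace:
get @ H0 ⇒ 4
choose[2, 6] @ H1
  branch[0] choose=2:
    H0 returns (21, 4)
    H1 returns [(21, 4)]
  branch[1] choose=6:
    H0 returns (25, 4)
    H1 returns [(25, 4)]
= [(21, 4), (25, 4)]

Answer: 2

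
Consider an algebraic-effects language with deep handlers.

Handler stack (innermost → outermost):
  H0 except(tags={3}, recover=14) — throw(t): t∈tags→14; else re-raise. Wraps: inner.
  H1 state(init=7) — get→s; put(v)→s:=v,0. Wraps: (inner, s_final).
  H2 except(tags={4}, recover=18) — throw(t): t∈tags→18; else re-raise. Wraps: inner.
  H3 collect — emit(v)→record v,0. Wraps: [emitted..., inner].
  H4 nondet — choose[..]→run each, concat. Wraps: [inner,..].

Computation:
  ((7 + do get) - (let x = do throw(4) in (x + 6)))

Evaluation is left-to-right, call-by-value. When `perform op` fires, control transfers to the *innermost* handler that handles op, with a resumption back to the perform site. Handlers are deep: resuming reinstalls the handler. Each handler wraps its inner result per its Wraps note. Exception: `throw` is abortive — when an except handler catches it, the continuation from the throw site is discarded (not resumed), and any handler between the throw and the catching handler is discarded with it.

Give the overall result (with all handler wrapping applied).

Evaluation trace:
get @ H1 ⇒ 7
throw(4) @ H0 re-raised
throw(4) @ H2 caught ⇒ 18
H3 returns [18]
H4 returns [[18]]
= [[18]]

Answer: [[18]]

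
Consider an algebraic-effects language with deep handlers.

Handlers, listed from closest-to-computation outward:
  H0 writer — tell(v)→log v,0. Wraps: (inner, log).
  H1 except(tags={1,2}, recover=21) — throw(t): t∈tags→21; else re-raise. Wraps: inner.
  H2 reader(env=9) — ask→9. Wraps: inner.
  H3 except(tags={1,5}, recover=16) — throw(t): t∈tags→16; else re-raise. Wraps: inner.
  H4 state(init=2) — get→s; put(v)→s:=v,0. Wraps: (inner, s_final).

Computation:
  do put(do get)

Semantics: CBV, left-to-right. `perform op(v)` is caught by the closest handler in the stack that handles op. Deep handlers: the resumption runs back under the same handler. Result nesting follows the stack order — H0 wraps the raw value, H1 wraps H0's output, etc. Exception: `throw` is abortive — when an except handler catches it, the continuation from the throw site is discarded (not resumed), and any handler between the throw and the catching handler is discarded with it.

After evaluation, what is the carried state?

Step-by-step:
get @ H4 ⇒ 2
put(2) @ H4 ⇒ s:=2
H0 returns (0, ())
H1 returns (0, ())
H2 returns (0, ())
H3 returns (0, ())
H4 returns ((0, ()), 2)
= ((0, ()), 2)

Answer: 2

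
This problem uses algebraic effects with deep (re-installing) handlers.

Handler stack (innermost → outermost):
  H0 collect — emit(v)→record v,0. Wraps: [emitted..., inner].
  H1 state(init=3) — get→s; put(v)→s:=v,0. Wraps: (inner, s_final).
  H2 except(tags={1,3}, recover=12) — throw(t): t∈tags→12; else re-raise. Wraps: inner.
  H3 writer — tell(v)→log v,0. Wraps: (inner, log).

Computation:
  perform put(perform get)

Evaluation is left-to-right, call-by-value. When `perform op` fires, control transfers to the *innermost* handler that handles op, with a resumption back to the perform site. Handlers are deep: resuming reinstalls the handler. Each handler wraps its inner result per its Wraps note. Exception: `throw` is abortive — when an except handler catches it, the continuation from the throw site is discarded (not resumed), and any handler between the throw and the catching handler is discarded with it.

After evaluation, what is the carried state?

Evaluation trace:
get @ H1 ⇒ 3
put(3) @ H1 ⇒ s:=3
H0 returns [0]
H1 returns ([0], 3)
H2 returns ([0], 3)
H3 returns (([0], 3), ())
= (([0], 3), ())

Answer: 3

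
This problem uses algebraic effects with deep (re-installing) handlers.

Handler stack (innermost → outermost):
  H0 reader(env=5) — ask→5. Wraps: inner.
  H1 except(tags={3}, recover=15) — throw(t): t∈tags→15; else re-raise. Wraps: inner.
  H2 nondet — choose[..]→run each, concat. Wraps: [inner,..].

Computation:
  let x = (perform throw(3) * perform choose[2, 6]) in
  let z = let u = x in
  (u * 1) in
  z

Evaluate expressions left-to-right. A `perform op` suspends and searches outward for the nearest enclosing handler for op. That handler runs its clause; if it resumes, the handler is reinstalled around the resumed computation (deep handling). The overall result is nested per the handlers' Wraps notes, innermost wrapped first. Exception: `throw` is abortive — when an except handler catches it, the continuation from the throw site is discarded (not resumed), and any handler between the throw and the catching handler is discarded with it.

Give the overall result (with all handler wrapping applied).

Working:
throw(3) @ H1 caught ⇒ 15
H2 returns [15]
= [15]

Answer: [15]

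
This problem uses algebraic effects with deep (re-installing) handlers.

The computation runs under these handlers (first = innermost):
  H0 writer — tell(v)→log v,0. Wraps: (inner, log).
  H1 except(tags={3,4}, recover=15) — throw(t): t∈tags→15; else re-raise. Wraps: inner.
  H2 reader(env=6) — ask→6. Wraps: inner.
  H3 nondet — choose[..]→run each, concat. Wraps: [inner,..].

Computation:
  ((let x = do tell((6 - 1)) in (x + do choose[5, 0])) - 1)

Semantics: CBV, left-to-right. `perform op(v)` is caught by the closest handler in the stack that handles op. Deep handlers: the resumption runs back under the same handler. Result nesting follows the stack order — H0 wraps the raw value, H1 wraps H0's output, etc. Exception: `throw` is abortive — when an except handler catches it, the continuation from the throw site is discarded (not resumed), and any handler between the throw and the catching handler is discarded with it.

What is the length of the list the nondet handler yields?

Answer: 2

Evaluation trace:
tell(5) @ H0 ⇒ log+=5
choose[5, 0] @ H3
  branch[0] choose=5:
    H0 returns (4, (5))
    H1 returns (4, (5))
    H2 returns (4, (5))
    H3 returns [(4, (5))]
  branch[1] choose=0:
    H0 returns (-1, (5))
    H1 returns (-1, (5))
    H2 returns (-1, (5))
    H3 returns [(-1, (5))]
= [(4, (5)), (-1, (5))]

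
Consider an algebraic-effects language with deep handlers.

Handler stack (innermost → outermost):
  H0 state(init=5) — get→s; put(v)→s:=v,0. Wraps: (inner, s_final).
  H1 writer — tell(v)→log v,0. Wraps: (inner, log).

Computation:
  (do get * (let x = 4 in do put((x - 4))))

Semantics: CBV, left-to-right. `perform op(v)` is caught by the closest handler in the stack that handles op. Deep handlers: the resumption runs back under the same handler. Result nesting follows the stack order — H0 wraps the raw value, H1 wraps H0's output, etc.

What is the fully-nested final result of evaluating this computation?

Step-by-step:
get @ H0 ⇒ 5
put(0) @ H0 ⇒ s:=0
H0 returns (0, 0)
H1 returns ((0, 0), ())
= ((0, 0), ())

Answer: ((0, 0), ())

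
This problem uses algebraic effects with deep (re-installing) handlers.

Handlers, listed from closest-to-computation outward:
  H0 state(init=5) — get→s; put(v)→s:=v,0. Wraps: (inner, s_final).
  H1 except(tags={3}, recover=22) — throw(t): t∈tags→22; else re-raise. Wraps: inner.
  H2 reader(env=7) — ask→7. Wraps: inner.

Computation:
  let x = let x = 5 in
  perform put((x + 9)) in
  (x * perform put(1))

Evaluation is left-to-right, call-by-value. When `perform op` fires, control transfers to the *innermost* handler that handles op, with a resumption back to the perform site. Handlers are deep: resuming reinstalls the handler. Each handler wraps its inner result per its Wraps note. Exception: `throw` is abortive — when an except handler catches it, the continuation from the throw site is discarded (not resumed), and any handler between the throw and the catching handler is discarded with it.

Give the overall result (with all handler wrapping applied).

Working:
put(14) @ H0 ⇒ s:=14
put(1) @ H0 ⇒ s:=1
H0 returns (0, 1)
H1 returns (0, 1)
H2 returns (0, 1)
= (0, 1)

Answer: (0, 1)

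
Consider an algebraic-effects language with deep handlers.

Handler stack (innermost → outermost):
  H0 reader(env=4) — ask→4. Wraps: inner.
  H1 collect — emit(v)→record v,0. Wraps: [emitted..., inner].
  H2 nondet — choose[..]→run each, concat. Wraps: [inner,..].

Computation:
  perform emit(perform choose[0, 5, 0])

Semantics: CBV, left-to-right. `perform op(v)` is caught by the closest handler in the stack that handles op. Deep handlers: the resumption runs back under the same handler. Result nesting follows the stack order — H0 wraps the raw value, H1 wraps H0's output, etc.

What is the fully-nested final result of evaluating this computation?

Step-by-step:
choose[0, 5, 0] @ H2
  branch[0] choose=0:
    emit(0) @ H1 ⇒ out+=0
    H0 returns 0
    H1 returns [0, 0]
    H2 returns [[0, 0]]
  branch[1] choose=5:
    emit(5) @ H1 ⇒ out+=5
    H0 returns 0
    H1 returns [5, 0]
    H2 returns [[5, 0]]
  branch[2] choose=0:
    emit(0) @ H1 ⇒ out+=0
    H0 returns 0
    H1 returns [0, 0]
    H2 returns [[0, 0]]
= [[0, 0], [5, 0], [0, 0]]

Answer: [[0, 0], [5, 0], [0, 0]]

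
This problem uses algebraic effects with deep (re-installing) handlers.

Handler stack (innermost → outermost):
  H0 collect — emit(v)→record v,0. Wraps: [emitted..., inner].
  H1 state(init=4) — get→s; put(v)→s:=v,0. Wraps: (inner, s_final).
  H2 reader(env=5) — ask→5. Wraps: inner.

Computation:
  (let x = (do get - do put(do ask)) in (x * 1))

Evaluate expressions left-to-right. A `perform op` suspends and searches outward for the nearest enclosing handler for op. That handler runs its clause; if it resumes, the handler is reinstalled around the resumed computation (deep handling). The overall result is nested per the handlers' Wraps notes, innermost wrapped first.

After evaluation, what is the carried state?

Step-by-step:
get @ H1 ⇒ 4
ask @ H2 ⇒ 5
put(5) @ H1 ⇒ s:=5
H0 returns [4]
H1 returns ([4], 5)
H2 returns ([4], 5)
= ([4], 5)

Answer: 5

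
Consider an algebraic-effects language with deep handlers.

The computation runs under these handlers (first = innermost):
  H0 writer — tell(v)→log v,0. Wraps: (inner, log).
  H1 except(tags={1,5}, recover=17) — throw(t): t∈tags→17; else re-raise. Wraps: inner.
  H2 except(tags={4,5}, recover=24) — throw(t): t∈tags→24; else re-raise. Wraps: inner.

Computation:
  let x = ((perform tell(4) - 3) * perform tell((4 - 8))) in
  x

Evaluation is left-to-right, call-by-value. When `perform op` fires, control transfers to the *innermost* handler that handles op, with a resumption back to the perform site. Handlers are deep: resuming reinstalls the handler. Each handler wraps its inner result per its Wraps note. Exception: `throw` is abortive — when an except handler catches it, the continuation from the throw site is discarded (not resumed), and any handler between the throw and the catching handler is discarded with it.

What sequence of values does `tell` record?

Answer: (4, -4)

Evaluation trace:
tell(4) @ H0 ⇒ log+=4
tell(-4) @ H0 ⇒ log+=-4
H0 returns (0, (4, -4))
H1 returns (0, (4, -4))
H2 returns (0, (4, -4))
= (0, (4, -4))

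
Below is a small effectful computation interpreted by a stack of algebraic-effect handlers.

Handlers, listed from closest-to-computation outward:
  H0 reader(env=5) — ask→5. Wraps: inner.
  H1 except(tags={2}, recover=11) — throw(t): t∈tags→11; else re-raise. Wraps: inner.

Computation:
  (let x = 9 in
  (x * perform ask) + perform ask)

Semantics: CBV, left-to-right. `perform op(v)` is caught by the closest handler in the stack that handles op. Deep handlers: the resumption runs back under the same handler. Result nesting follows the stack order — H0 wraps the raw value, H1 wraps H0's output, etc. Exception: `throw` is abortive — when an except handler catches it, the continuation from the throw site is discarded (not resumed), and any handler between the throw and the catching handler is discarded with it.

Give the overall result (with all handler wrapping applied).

Answer: 50

Evaluation trace:
ask @ H0 ⇒ 5
ask @ H0 ⇒ 5
H0 returns 50
H1 returns 50
= 50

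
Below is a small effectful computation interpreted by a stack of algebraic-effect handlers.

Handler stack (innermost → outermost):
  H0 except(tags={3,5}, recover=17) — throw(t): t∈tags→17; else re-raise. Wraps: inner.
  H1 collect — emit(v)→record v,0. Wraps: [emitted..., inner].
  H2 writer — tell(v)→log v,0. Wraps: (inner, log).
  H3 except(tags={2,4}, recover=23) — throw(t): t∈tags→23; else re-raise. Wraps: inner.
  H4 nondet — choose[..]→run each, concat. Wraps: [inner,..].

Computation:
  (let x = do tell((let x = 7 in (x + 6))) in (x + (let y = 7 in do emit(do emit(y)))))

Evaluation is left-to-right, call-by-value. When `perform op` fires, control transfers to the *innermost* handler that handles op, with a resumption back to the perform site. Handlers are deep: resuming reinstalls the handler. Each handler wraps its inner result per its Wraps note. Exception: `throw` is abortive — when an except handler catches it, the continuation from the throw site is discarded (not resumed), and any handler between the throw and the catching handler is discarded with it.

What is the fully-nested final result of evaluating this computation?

Answer: [([7, 0, 0], (13))]

Step-by-step:
tell(13) @ H2 ⇒ log+=13
emit(7) @ H1 ⇒ out+=7
emit(0) @ H1 ⇒ out+=0
H0 returns 0
H1 returns [7, 0, 0]
H2 returns ([7, 0, 0], (13))
H3 returns ([7, 0, 0], (13))
H4 returns [([7, 0, 0], (13))]
= [([7, 0, 0], (13))]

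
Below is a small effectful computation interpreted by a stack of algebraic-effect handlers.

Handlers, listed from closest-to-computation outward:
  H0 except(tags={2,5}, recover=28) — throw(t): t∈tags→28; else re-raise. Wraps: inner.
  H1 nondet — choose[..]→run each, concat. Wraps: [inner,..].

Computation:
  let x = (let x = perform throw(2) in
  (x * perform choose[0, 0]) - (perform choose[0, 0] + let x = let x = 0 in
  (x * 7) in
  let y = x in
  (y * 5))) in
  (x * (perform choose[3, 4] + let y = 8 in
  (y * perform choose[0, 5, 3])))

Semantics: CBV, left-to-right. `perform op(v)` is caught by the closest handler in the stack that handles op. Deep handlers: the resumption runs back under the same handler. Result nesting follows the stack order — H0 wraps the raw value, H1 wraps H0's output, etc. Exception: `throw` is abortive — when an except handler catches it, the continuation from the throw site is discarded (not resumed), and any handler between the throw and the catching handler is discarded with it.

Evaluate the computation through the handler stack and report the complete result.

Step-by-step:
throw(2) @ H0 caught ⇒ 28
H1 returns [28]
= [28]

Answer: [28]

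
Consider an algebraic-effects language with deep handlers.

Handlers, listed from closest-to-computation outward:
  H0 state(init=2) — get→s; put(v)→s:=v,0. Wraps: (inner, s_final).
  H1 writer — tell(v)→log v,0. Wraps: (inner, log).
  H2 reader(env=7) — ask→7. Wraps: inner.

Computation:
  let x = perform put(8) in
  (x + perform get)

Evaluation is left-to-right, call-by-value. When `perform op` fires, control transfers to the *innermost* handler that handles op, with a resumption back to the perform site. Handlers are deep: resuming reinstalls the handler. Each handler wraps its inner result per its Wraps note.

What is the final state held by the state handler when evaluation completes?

Answer: 8

Step-by-step:
put(8) @ H0 ⇒ s:=8
get @ H0 ⇒ 8
H0 returns (8, 8)
H1 returns ((8, 8), ())
H2 returns ((8, 8), ())
= ((8, 8), ())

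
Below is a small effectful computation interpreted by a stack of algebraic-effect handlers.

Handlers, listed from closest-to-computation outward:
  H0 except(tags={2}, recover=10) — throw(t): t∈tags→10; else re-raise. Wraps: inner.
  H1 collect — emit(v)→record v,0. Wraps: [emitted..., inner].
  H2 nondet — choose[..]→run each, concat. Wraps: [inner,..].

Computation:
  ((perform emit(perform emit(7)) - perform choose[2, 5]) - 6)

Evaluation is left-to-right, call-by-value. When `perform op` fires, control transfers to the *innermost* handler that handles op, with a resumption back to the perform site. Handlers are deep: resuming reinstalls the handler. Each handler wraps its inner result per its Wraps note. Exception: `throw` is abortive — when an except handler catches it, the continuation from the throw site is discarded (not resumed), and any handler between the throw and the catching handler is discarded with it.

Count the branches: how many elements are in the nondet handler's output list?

Answer: 2

Working:
emit(7) @ H1 ⇒ out+=7
emit(0) @ H1 ⇒ out+=0
choose[2, 5] @ H2
  branch[0] choose=2:
    H0 returns -8
    H1 returns [7, 0, -8]
    H2 returns [[7, 0, -8]]
  branch[1] choose=5:
    H0 returns -11
    H1 returns [7, 0, -11]
    H2 returns [[7, 0, -11]]
= [[7, 0, -8], [7, 0, -11]]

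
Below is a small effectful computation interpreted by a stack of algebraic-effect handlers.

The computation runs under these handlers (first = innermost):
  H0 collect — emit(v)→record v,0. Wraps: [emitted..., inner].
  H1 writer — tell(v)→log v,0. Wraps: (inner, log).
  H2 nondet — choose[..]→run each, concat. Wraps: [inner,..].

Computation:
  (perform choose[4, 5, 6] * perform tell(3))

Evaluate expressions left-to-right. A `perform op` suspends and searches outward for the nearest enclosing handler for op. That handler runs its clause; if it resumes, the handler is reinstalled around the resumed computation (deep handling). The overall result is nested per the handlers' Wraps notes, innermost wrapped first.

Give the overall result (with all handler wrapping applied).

Answer: [([0], (3)), ([0], (3)), ([0], (3))]

Evaluation trace:
choose[4, 5, 6] @ H2
  branch[0] choose=4:
    tell(3) @ H1 ⇒ log+=3
    H0 returns [0]
    H1 returns ([0], (3))
    H2 returns [([0], (3))]
  branch[1] choose=5:
    tell(3) @ H1 ⇒ log+=3
    H0 returns [0]
    H1 returns ([0], (3))
    H2 returns [([0], (3))]
  branch[2] choose=6:
    tell(3) @ H1 ⇒ log+=3
    H0 returns [0]
    H1 returns ([0], (3))
    H2 returns [([0], (3))]
= [([0], (3)), ([0], (3)), ([0], (3))]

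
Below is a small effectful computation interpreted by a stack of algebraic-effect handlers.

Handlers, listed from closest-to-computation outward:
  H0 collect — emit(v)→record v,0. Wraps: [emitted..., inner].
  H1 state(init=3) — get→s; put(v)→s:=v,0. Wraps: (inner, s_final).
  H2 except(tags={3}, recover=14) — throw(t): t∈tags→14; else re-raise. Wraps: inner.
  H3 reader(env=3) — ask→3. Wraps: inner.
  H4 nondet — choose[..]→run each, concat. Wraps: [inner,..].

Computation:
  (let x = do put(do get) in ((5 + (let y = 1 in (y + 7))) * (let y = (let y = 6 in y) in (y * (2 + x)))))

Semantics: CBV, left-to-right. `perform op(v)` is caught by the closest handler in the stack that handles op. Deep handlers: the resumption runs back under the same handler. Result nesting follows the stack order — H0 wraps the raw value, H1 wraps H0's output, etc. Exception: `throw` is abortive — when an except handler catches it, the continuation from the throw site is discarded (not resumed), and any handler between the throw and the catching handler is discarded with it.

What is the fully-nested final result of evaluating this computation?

Answer: [([156], 3)]

Step-by-step:
get @ H1 ⇒ 3
put(3) @ H1 ⇒ s:=3
H0 returns [156]
H1 returns ([156], 3)
H2 returns ([156], 3)
H3 returns ([156], 3)
H4 returns [([156], 3)]
= [([156], 3)]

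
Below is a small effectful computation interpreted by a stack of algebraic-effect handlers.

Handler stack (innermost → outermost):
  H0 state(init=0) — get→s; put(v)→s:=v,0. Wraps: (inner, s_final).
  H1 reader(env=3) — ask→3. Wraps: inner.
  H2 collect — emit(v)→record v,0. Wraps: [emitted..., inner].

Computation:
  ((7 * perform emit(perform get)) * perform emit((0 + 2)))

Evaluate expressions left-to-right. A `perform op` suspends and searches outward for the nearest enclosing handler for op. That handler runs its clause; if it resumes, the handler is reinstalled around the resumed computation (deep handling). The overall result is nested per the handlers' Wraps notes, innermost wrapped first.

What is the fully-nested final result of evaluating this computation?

Working:
get @ H0 ⇒ 0
emit(0) @ H2 ⇒ out+=0
emit(2) @ H2 ⇒ out+=2
H0 returns (0, 0)
H1 returns (0, 0)
H2 returns [0, 2, (0, 0)]
= [0, 2, (0, 0)]

Answer: [0, 2, (0, 0)]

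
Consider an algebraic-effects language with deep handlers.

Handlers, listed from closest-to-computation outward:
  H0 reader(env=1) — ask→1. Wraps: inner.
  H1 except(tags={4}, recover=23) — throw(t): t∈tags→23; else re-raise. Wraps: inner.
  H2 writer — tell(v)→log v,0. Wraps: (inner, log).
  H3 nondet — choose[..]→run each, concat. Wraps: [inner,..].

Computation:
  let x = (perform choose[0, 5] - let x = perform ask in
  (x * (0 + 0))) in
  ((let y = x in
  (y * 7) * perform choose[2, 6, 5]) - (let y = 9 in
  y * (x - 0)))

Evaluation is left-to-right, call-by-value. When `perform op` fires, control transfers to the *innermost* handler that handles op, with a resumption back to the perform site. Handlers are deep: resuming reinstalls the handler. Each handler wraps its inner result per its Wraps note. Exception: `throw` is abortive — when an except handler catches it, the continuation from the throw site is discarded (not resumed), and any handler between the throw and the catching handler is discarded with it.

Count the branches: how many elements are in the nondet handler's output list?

Working:
choose[0, 5] @ H3
  branch[0] choose=0:
    ask @ H0 ⇒ 1
    choose[2, 6, 5] @ H3
      branch[0] choose=2:
        H0 returns 0
        H1 returns 0
        H2 returns (0, ())
        H3 returns [(0, ())]
      branch[1] choose=6:
        H0 returns 0
        H1 returns 0
        H2 returns (0, ())
        H3 returns [(0, ())]
      branch[2] choose=5:
        H0 returns 0
        H1 returns 0
        H2 returns (0, ())
        H3 returns [(0, ())]
  branch[1] choose=5:
    ask @ H0 ⇒ 1
    choose[2, 6, 5] @ H3
      branch[0] choose=2:
        H0 returns 25
        H1 returns 25
        H2 returns (25, ())
        H3 returns [(25, ())]
      branch[1] choose=6:
        H0 returns 165
        H1 returns 165
        H2 returns (165, ())
        H3 returns [(165, ())]
      branch[2] choose=5:
        H0 returns 130
        H1 returns 130
        H2 returns (130, ())
        H3 returns [(130, ())]
= [(0, ()), (0, ()), (0, ()), (25, ()), (165, ()), (130, ())]

Answer: 6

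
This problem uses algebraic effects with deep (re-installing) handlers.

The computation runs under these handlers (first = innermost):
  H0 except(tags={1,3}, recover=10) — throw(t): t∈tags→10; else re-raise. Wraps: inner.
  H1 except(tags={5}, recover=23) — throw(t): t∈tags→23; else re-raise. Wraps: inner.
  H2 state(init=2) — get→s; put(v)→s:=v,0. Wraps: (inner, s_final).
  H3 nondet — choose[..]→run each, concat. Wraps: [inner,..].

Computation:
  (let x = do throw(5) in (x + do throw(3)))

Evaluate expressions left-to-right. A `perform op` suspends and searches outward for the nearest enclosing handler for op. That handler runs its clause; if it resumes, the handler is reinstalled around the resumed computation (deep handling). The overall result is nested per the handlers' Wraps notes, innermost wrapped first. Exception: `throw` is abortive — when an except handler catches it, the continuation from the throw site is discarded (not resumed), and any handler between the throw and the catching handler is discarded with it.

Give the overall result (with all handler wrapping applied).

Answer: [(23, 2)]

Step-by-step:
throw(5) @ H0 re-raised
throw(5) @ H1 caught ⇒ 23
H2 returns (23, 2)
H3 returns [(23, 2)]
= [(23, 2)]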